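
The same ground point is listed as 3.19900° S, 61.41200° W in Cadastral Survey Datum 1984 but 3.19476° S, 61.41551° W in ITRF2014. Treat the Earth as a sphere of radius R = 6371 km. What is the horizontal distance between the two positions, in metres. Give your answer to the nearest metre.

612 m

Δφ = -3.19476° − -3.19900° = +0.00424°; Δλ = -61.41551° − -61.41200° = -0.00351°.
1° along a meridian = πR/180 = 111195 m.
ΔN = Δφ × 111195 = 471.5 m; ΔE = Δλ × 111195 × cos(-3.19900°) = -0.00351 × 111195 × 0.998442 = -389.7 m.
Distance = √(ΔE² + ΔN²) = √((-389.7)² + 471.5²) = 611.7 m.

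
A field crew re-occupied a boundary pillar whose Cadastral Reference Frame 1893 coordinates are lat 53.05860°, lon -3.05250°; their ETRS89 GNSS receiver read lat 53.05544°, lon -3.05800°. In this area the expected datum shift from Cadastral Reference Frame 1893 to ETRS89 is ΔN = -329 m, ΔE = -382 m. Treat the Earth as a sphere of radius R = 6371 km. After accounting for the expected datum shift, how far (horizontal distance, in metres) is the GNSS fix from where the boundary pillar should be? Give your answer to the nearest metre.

Observed coordinate differences: Δφ = -0.00316°, Δλ = -0.00550°.
Converting to metres (1° lat = 111195 m, cos φ = 0.600998): observed ΔN = -351.4 m, observed ΔE = -367.6 m.
Subtracting the expected shift leaves a residual of -351.4 − (-329) = -22.4 m north and -367.6 − (-382) = 14.4 m east.
Residual distance = √((-22.4)² + 14.4²) = 26.6 m.

27 m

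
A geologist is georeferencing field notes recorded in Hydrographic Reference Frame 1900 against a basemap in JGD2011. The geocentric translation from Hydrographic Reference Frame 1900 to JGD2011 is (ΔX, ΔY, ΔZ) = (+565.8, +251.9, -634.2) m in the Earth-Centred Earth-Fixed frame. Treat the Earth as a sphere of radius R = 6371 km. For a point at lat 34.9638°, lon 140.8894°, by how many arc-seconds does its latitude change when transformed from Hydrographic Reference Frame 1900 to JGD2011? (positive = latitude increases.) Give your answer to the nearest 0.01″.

sin φ = 0.573059, cos φ = 0.819514, sin λ = 0.630819, cos λ = -0.775930.
North component: ΔN = −sin φ cos λ·ΔX − sin φ sin λ·ΔY + cos φ·ΔZ = −(0.573059)(-0.775930)(565.8) − (0.573059)(0.630819)(251.9) + (0.819514)(-634.2) = -359.21 m.
1° of latitude spans πR/180 = 111195 m, so Δφ = -359.21 / 111195 × 3600 = -11.630″.

Δφ = -11.63″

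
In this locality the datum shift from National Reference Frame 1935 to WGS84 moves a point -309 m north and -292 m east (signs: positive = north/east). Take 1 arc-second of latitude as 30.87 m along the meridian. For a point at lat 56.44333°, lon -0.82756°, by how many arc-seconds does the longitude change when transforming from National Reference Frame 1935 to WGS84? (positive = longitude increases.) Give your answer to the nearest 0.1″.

At latitude 56.44333°, cos φ = 0.552761.
1″ of longitude at this latitude = 30.87 × cos φ = 17.0637 m, so Δλ = -292.0 / 17.0637 = -17.112″.

Δλ = -17.1″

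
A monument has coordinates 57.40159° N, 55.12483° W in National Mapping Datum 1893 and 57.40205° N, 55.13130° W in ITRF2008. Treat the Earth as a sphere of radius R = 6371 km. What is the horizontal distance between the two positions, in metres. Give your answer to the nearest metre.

391 m

Δφ = 57.40205° − 57.40159° = +0.00046°; Δλ = -55.13130° − -55.12483° = -0.00647°.
1° along a meridian = πR/180 = 111195 m.
ΔN = Δφ × 111195 = 51.1 m; ΔE = Δλ × 111195 × cos(57.40159°) = -0.00647 × 111195 × 0.538747 = -387.6 m.
Distance = √(ΔE² + ΔN²) = √((-387.6)² + 51.1²) = 391.0 m.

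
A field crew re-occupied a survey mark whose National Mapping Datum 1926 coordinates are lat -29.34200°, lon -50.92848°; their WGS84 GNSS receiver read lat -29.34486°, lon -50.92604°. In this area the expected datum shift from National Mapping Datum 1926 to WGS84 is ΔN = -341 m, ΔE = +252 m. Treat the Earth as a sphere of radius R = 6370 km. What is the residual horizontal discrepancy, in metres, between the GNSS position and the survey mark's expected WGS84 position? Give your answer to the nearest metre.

Observed coordinate differences: Δφ = -0.00286°, Δλ = +0.00244°.
Converting to metres (1° lat = 111177 m, cos φ = 0.871710): observed ΔN = -318.0 m, observed ΔE = 236.5 m.
Subtracting the expected shift leaves a residual of -318.0 − (-341) = 23.0 m north and 236.5 − (252) = -15.5 m east.
Residual distance = √(23.0² + (-15.5)²) = 27.8 m.

28 m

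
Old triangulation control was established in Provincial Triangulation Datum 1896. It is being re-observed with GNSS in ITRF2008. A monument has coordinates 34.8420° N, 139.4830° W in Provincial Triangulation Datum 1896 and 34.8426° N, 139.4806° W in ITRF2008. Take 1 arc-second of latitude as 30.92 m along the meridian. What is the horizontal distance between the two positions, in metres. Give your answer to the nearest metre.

229 m

Δφ = 34.8426° − 34.8420° = +0.0006°; Δλ = -139.4806° − -139.4830° = +0.0024°.
1° of latitude = 3600 × 30.92 = 111312 m.
ΔN = Δφ × 111312 = 66.8 m; ΔE = Δλ × 111312 × cos(34.8420°) = +0.0024 × 111312 × 0.820731 = 219.3 m.
Distance = √(ΔE² + ΔN²) = √(219.3² + 66.8²) = 229.2 m.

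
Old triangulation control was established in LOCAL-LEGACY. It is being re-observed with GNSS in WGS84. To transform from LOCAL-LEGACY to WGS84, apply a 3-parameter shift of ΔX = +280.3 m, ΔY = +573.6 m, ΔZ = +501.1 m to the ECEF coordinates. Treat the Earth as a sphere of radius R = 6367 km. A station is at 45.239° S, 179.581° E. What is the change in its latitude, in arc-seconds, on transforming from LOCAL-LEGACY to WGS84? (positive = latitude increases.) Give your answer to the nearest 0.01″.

sin φ = -0.710050, cos φ = 0.704151, sin λ = 0.007313, cos λ = -0.999973.
North component: ΔN = −sin φ cos λ·ΔX − sin φ sin λ·ΔY + cos φ·ΔZ = −(-0.710050)(-0.999973)(280.3) − (-0.710050)(0.007313)(573.6) + (0.704151)(501.1) = 156.81 m.
1° of latitude spans πR/180 = 111125 m, so Δφ = 156.81 / 111125 × 3600 = 5.080″.

Δφ = 5.08″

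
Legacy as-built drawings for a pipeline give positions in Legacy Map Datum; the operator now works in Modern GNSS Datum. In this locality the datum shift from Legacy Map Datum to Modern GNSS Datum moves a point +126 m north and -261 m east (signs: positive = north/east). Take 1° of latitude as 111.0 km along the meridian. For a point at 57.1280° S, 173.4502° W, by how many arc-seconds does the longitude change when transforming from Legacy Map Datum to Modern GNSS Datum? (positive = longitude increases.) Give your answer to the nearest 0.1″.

Δλ = -15.6″

At latitude -57.1280°, cos φ = 0.542764.
1° of longitude at this latitude = 111.0 × cos φ = 60.25 km, so Δλ = -261.0 / 60246.8 = -0.0043322° = -15.596″.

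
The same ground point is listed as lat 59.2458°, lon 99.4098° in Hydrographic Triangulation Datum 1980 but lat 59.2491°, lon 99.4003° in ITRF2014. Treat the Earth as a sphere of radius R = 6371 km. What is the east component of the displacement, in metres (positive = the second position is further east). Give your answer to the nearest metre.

Δφ = 59.2491° − 59.2458° = +0.0033°; Δλ = 99.4003° − 99.4098° = -0.0095°.
1° along a meridian = πR/180 = 111195 m.
ΔN = Δφ × 111195 = 366.9 m; ΔE = Δλ × 111195 × cos(59.2458°) = -0.0095 × 111195 × 0.511356 = -540.2 m.

ΔE = -540 m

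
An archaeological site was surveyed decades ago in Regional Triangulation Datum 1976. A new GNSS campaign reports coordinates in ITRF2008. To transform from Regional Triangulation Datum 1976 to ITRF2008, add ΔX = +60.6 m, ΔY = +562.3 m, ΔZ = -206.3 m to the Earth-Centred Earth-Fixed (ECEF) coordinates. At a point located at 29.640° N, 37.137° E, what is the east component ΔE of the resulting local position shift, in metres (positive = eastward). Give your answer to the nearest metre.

At φ = 29.640°, λ = 37.137°: sin φ = 0.494549, cos φ = 0.869150, sin λ = 0.603723, cos λ = 0.797194.
ΔE = −sin λ·ΔX + cos λ·ΔY = −(0.603723)·(60.6) + (0.797194)·(562.3) = 411.68 m.

ΔE = 412 m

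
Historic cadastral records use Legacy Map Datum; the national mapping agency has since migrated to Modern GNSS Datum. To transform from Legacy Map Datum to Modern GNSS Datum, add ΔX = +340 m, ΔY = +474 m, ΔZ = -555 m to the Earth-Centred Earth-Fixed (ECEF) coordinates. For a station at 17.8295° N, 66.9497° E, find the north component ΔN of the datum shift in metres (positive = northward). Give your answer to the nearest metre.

ΔN = -703 m

The local north axis is (−sin φ cos λ, −sin φ sin λ, cos φ), giving ΔN = -40.760 − 133.545 − 528.344 = -702.65 m.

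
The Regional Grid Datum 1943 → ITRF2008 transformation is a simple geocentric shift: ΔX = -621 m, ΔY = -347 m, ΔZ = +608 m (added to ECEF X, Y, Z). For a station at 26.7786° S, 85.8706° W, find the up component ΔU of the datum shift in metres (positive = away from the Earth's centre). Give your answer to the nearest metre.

The local up (radial) axis is (cos φ cos λ, cos φ sin λ, sin φ), giving ΔU = -39.922 + 308.981 − 273.931 = -4.87 m.

ΔU = -5 m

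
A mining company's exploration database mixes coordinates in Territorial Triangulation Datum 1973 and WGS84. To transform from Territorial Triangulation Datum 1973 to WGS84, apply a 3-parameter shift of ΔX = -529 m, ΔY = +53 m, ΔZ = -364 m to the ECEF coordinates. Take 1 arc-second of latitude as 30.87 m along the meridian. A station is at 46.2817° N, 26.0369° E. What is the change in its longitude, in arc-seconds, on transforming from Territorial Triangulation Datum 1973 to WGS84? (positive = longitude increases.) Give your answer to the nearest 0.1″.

sin φ = 0.722746, cos φ = 0.691113, sin λ = 0.438950, cos λ = 0.898512.
East component: ΔE = −sin λ·ΔX + cos λ·ΔY = −(0.438950)(-529) + (0.898512)(53) = 279.83 m.
1° of latitude spans 3600 × 30.87 = 111132 m; at latitude φ, 1° of longitude spans that × cos φ = 76804.8 m, so Δλ = 279.83 / 76804.8 × 3600 = 13.116″.

Δλ = 13.1″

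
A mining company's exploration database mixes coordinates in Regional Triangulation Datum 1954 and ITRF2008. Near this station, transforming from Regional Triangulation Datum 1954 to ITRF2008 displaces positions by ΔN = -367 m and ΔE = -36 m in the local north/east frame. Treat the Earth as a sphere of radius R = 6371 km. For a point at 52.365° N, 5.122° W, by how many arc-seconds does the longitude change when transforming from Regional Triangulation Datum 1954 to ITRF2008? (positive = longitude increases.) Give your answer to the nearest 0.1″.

At latitude 52.365°, cos φ = 0.610629.
One radian of longitude at latitude φ spans R cos φ, so Δλ = ΔE / (R cos φ) = -36.0 / (6371000 × 0.610629) = -9.2537e-06 rad = -1.909″.

Δλ = -1.9″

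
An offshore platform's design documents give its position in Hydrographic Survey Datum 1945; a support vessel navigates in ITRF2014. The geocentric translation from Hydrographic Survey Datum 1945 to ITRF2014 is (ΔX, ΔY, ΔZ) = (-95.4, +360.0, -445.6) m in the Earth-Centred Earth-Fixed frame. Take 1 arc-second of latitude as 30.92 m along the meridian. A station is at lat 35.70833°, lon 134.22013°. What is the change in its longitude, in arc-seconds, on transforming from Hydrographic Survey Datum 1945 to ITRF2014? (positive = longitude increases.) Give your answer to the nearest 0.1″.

Δλ = -7.3″

sin φ = 0.583659, cos φ = 0.811999, sin λ = 0.716666, cos λ = -0.697417.
East component: ΔE = −sin λ·ΔX + cos λ·ΔY = −(0.716666)(-95.4) + (-0.697417)(360.0) = -182.70 m.
1° of latitude spans 3600 × 30.92 = 111312 m; at latitude φ, 1° of longitude spans that × cos φ = 90385.2 m, so Δλ = -182.70 / 90385.2 × 3600 = -7.277″.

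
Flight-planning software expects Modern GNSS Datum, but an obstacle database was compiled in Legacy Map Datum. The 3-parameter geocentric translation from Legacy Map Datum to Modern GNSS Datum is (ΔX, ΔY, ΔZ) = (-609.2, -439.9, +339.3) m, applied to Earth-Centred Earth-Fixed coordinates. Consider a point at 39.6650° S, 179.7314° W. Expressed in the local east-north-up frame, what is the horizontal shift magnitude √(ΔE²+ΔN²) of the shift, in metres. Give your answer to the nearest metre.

784 m

At φ = -39.6650°, λ = -179.7314°: sin φ = -0.638298, cos φ = 0.769790, sin λ = -0.004688, cos λ = -0.999989.
ΔE = −sin λ·ΔX + cos λ·ΔY = −(-0.004688)·(-609.2) + (-0.999989)·(-439.9) = 437.04 m.
ΔN = −sin φ cos λ·ΔX − sin φ sin λ·ΔY + cos φ·ΔZ = −(-0.638298)(-0.999989)(-609.2) − (-0.638298)(-0.004688)(-439.9) + (0.769790)(339.3) = 651.35 m.
Horizontal magnitude = √(ΔE² + ΔN²) = √(437.04² + 651.35²) = 784.39 m.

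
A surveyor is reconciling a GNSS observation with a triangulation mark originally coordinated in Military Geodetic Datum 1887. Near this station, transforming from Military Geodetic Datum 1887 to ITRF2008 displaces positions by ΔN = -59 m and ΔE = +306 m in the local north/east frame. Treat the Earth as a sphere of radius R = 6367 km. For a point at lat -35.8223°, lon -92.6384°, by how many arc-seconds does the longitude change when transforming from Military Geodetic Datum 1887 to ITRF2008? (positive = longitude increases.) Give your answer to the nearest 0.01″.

At latitude -35.8223°, cos φ = 0.810836.
One radian of longitude at latitude φ spans R cos φ, so Δλ = ΔE / (R cos φ) = 306.0 / (6367000 × 0.810836) = 5.9273e-05 rad = 12.226″.

Δλ = 12.23″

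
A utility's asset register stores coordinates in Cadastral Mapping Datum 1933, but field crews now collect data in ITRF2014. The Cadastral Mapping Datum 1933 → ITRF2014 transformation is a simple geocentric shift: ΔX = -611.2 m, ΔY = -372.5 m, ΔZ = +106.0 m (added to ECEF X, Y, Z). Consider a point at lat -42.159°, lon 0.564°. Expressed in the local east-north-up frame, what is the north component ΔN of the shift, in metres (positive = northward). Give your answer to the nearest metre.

At φ = -42.159°, λ = 0.564°: sin φ = -0.671190, cos φ = 0.741285, sin λ = 0.009843, cos λ = 0.999952.
ΔN = −sin φ cos λ·ΔX − sin φ sin λ·ΔY + cos φ·ΔZ = −(-0.671190)(0.999952)(-611.2) − (-0.671190)(0.009843)(-372.5) + (0.741285)(106.0) = -334.10 m.

ΔN = -334 m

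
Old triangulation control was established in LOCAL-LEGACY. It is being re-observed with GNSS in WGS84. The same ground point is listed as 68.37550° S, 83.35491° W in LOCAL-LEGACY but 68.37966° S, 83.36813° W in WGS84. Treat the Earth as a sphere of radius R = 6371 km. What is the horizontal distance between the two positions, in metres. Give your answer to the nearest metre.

712 m

Δφ = -68.37966° − -68.37550° = -0.00416°; Δλ = -83.36813° − -83.35491° = -0.01322°.
1° along a meridian = πR/180 = 111195 m.
ΔN = Δφ × 111195 = -462.6 m; ΔE = Δλ × 111195 × cos(-68.37550°) = -0.01322 × 111195 × 0.368522 = -541.7 m.
Distance = √(ΔE² + ΔN²) = √((-541.7)² + (-462.6)²) = 712.3 m.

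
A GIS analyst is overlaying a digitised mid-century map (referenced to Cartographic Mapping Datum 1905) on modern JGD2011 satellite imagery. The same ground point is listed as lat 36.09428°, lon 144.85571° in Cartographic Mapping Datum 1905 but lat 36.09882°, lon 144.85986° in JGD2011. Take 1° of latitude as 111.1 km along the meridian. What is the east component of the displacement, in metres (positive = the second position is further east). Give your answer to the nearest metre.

ΔE = 373 m

Δφ = 36.09882° − 36.09428° = +0.00454°; Δλ = 144.85986° − 144.85571° = +0.00415°.
ΔN = Δφ × 111100 = 504.4 m; ΔE = Δλ × 111100 × cos(36.09428°) = +0.00415 × 111100 × 0.808049 = 372.6 m.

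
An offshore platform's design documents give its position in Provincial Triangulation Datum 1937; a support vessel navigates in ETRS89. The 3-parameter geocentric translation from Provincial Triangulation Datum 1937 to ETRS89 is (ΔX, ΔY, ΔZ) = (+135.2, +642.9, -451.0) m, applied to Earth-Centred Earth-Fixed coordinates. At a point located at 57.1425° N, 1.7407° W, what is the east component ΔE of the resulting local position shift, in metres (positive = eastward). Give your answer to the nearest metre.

At φ = 57.1425°, λ = -1.7407°: sin φ = 0.840023, cos φ = 0.542552, sin λ = -0.030376, cos λ = 0.999539.
ΔE = −sin λ·ΔX + cos λ·ΔY = −(-0.030376)·(135.2) + (0.999539)·(642.9) = 646.71 m.

ΔE = 647 m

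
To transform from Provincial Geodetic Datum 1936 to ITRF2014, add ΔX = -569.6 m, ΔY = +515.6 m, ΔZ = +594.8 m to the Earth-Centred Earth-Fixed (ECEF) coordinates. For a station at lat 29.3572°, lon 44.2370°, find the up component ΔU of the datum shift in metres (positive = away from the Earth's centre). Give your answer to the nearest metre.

At φ = 29.3572°, λ = 44.2370°: sin φ = 0.490253, cos φ = 0.871580, sin λ = 0.697628, cos λ = 0.716460.
ΔU = cos φ cos λ·ΔX + cos φ sin λ·ΔY + sin φ·ΔZ = (0.871580)(0.716460)(-569.6) + (0.871580)(0.697628)(515.6) + (0.490253)(594.8) = 249.42 m.

ΔU = 249 m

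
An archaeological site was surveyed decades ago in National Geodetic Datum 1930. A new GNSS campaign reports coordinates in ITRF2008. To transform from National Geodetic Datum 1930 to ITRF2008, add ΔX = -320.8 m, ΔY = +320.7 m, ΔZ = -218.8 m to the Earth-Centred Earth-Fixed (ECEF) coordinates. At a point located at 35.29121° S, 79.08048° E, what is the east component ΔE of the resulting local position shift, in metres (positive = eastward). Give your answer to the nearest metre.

ΔE = 376 m

The local east axis at (φ, λ) is (−sin λ, cos λ, 0), so ΔE = −sin(79.08048°)·(-320.8) + cos(79.08048°)·320.7 = 375.74 m.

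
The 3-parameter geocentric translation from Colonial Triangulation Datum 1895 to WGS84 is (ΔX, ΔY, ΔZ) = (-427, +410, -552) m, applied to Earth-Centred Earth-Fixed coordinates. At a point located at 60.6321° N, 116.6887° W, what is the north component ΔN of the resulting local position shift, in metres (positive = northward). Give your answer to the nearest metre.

ΔN = -119 m

The local north axis is (−sin φ cos λ, −sin φ sin λ, cos φ), giving ΔN = -167.138 + 319.243 − 270.709 = -118.60 m.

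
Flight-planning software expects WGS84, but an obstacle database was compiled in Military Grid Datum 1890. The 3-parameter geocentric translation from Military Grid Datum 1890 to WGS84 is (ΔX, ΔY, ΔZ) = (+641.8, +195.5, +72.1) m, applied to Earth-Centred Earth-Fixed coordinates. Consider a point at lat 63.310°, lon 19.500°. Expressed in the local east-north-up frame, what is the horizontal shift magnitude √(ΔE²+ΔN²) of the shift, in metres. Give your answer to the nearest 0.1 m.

At φ = 63.310°, λ = 19.500°: sin φ = 0.893450, cos φ = 0.449163, sin λ = 0.333807, cos λ = 0.942641.
ΔE = −sin λ·ΔX + cos λ·ΔY = −(0.333807)·(641.8) + (0.942641)·(195.5) = -29.95 m.
ΔN = −sin φ cos λ·ΔX − sin φ sin λ·ΔY + cos φ·ΔZ = −(0.893450)(0.942641)(641.8) − (0.893450)(0.333807)(195.5) + (0.449163)(72.1) = -566.45 m.
Horizontal magnitude = √(ΔE² + ΔN²) = √((-29.95)² + (-566.45)²) = 567.24 m.

567.2 m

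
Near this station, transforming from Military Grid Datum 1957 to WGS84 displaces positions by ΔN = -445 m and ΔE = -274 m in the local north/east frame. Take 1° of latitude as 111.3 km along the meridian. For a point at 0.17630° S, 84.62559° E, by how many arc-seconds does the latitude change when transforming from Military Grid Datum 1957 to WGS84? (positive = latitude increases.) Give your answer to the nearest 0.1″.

Δφ = -14.4″

1° of latitude = 111.3 km, so Δφ = -445.0 / 111300 = -0.0039982° = -14.394″.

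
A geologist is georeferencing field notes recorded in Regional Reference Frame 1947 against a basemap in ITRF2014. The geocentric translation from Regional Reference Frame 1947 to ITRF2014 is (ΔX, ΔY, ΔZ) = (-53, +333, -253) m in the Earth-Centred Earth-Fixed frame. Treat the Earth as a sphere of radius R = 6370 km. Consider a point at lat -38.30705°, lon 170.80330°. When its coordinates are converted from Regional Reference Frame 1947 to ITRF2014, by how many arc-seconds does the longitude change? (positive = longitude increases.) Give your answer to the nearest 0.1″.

sin φ = -0.619876, cos φ = 0.784700, sin λ = 0.159824, cos λ = -0.987145.
East component: ΔE = −sin λ·ΔX + cos λ·ΔY = −(0.159824)(-53) + (-0.987145)(333) = -320.25 m.
1° of latitude spans πR/180 = 111177 m; at latitude φ, 1° of longitude spans that × cos φ = 87241.0 m, so Δλ = -320.25 / 87241.0 × 3600 = -13.215″.

Δλ = -13.2″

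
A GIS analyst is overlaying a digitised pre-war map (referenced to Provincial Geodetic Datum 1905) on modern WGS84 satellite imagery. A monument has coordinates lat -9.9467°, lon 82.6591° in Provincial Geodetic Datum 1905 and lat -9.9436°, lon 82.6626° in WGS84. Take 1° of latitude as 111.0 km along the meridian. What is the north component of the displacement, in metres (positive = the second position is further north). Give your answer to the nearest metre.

ΔN = 344 m

Δφ = -9.9436° − -9.9467° = +0.0031°; Δλ = 82.6626° − 82.6591° = +0.0035°.
ΔN = Δφ × 111000 = 344.1 m; ΔE = Δλ × 111000 × cos(-9.9467°) = +0.0035 × 111000 × 0.984969 = 382.7 m.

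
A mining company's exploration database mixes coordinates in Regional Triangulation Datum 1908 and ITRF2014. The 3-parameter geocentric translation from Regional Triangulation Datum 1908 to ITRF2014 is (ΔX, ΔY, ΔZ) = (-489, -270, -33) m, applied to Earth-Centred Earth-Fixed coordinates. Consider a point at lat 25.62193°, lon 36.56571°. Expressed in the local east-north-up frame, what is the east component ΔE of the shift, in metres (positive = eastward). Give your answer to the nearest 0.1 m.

ΔE = 74.5 m

At φ = 25.62193°, λ = 36.56571°: sin φ = 0.432431, cos φ = 0.901667, sin λ = 0.595744, cos λ = 0.803174.
ΔE = −sin λ·ΔX + cos λ·ΔY = −(0.595744)·(-489) + (0.803174)·(-270) = 74.46 m.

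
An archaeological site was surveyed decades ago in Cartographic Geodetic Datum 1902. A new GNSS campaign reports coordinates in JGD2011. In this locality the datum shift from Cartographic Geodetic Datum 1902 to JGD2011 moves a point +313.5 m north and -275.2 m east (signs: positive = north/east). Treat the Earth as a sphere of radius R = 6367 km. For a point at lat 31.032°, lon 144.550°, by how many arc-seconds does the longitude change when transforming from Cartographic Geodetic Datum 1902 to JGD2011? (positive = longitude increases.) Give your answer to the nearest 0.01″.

At latitude 31.032°, cos φ = 0.856880.
One radian of longitude at latitude φ spans R cos φ, so Δλ = ΔE / (R cos φ) = -275.2 / (6367000 × 0.856880) = -5.0442e-05 rad = -10.404″.

Δλ = -10.40″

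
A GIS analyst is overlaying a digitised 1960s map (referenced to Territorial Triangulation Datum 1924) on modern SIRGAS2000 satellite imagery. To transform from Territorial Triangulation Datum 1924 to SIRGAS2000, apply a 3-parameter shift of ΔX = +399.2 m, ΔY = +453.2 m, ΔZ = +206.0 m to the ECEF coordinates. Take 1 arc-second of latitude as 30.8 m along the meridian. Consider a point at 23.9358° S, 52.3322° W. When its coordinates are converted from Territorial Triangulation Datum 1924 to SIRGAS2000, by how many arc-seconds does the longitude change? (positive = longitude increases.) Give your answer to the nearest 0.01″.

sin φ = -0.405713, cos φ = 0.914001, sin λ = -0.791567, cos λ = 0.611082.
East component: ΔE = −sin λ·ΔX + cos λ·ΔY = −(-0.791567)(399.2) + (0.611082)(453.2) = 592.94 m.
1° of latitude spans 3600 × 30.80 = 110880 m; at latitude φ, 1° of longitude spans that × cos φ = 101344.4 m, so Δλ = 592.94 / 101344.4 × 3600 = 21.063″.

Δλ = 21.06″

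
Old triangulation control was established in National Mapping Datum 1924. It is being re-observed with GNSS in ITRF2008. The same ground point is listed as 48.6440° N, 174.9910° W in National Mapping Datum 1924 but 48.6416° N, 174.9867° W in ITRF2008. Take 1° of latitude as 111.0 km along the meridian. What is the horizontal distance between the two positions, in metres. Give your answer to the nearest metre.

Δφ = 48.6416° − 48.6440° = -0.0024°; Δλ = -174.9867° − -174.9910° = +0.0043°.
ΔN = Δφ × 111000 = -266.4 m; ΔE = Δλ × 111000 × cos(48.6440°) = +0.0043 × 111000 × 0.660736 = 315.4 m.
Distance = √(ΔE² + ΔN²) = √(315.4² + (-266.4)²) = 412.8 m.

413 m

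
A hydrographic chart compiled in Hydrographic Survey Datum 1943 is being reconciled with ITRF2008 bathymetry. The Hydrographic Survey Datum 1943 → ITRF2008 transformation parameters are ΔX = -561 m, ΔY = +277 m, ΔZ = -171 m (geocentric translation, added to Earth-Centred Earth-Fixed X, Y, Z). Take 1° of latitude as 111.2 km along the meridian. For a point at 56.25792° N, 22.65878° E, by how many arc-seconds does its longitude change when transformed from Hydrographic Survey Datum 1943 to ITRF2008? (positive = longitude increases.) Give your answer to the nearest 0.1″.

Δλ = 27.5″

sin φ = 0.831546, cos φ = 0.555455, sin λ = 0.385242, cos λ = 0.922815.
East component: ΔE = −sin λ·ΔX + cos λ·ΔY = −(0.385242)(-561) + (0.922815)(277) = 471.74 m.
1° of latitude spans 111200 m; at latitude φ, 1° of longitude spans that × cos φ = 61766.6 m, so Δλ = 471.74 / 61766.6 × 3600 = 27.495″.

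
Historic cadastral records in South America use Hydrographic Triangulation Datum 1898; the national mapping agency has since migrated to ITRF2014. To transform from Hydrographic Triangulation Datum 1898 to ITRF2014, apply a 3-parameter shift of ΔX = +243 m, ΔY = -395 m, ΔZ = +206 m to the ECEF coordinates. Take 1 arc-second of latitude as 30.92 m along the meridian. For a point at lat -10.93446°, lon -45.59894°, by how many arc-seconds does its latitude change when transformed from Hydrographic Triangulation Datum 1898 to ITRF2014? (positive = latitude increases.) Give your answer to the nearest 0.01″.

sin φ = -0.189686, cos φ = 0.981845, sin λ = -0.714460, cos λ = 0.699677.
North component: ΔN = −sin φ cos λ·ΔX − sin φ sin λ·ΔY + cos φ·ΔZ = −(-0.189686)(0.699677)(243) − (-0.189686)(-0.714460)(-395) + (0.981845)(206) = 288.04 m.
1° of latitude spans 3600 × 30.92 = 111312 m, so Δφ = 288.04 / 111312 × 3600 = 9.316″.

Δφ = 9.32″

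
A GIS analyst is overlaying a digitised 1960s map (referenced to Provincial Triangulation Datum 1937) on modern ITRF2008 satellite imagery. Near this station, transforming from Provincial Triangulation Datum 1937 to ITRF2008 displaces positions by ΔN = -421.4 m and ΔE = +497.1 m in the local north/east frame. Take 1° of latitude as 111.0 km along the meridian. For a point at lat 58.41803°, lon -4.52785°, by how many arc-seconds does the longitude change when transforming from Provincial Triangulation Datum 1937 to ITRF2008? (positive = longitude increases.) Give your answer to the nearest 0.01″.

At latitude 58.41803°, cos φ = 0.523718.
1° of longitude at this latitude = 111.0 × cos φ = 58.13 km, so Δλ = 497.1 / 58132.7 = 0.0085511° = 30.784″.

Δλ = 30.78″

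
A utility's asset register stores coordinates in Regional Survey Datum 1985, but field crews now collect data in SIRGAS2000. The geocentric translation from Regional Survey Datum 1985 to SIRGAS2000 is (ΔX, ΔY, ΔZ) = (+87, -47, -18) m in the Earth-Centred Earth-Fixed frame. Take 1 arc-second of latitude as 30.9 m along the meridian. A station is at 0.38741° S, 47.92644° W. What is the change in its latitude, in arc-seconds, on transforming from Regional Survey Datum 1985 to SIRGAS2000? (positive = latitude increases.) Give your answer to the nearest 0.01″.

sin φ = -0.006762, cos φ = 0.999977, sin λ = -0.742285, cos λ = 0.670084.
North component: ΔN = −sin φ cos λ·ΔX − sin φ sin λ·ΔY + cos φ·ΔZ = −(-0.006762)(0.670084)(87) − (-0.006762)(-0.742285)(-47) + (0.999977)(-18) = -17.37 m.
1° of latitude spans 3600 × 30.90 = 111240 m, so Δφ = -17.37 / 111240 × 3600 = -0.562″.

Δφ = -0.56″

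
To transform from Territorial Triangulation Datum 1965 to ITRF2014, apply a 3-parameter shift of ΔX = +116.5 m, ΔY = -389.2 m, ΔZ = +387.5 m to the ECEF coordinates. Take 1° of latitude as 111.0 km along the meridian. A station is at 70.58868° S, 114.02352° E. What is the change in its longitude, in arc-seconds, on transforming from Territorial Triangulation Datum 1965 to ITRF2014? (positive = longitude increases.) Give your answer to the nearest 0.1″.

sin φ = -0.943157, cos φ = 0.332347, sin λ = 0.913378, cos λ = -0.407112.
East component: ΔE = −sin λ·ΔX + cos λ·ΔY = −(0.913378)(116.5) + (-0.407112)(-389.2) = 52.04 m.
1° of latitude spans 111000 m; at latitude φ, 1° of longitude spans that × cos φ = 36890.6 m, so Δλ = 52.04 / 36890.6 × 3600 = 5.078″.

Δλ = 5.1″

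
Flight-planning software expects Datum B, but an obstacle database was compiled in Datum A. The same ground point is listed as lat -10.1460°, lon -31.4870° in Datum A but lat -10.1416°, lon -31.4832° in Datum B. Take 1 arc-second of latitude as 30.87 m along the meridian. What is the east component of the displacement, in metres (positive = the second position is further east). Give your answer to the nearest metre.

Δφ = -10.1416° − -10.1460° = +0.0044°; Δλ = -31.4832° − -31.4870° = +0.0038°.
1° of latitude = 3600 × 30.87 = 111132 m.
ΔN = Δφ × 111132 = 489.0 m; ΔE = Δλ × 111132 × cos(-10.1460°) = +0.0038 × 111132 × 0.984362 = 415.7 m.

ΔE = 416 m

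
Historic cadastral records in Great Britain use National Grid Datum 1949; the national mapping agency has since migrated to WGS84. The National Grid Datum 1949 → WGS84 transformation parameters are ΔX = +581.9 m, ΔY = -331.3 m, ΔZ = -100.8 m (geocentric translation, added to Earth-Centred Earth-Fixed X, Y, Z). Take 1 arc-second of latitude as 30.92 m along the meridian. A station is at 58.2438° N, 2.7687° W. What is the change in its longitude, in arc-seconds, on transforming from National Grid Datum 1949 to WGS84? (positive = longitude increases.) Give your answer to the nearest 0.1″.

Δλ = -18.6″

sin φ = 0.850295, cos φ = 0.526306, sin λ = -0.048304, cos λ = 0.998833.
East component: ΔE = −sin λ·ΔX + cos λ·ΔY = −(-0.048304)(581.9) + (0.998833)(-331.3) = -302.81 m.
1° of latitude spans 3600 × 30.92 = 111312 m; at latitude φ, 1° of longitude spans that × cos φ = 58584.2 m, so Δλ = -302.81 / 58584.2 × 3600 = -18.607″.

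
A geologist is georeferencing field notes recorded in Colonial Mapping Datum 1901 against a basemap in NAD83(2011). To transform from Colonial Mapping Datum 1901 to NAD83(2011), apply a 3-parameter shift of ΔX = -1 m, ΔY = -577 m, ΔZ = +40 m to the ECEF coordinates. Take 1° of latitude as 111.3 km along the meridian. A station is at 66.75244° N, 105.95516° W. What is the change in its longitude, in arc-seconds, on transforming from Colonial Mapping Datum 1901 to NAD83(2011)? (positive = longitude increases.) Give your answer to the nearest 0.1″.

Δλ = 12.9″

sin φ = 0.918808, cos φ = 0.394705, sin λ = -0.961477, cos λ = -0.274885.
East component: ΔE = −sin λ·ΔX + cos λ·ΔY = −(-0.961477)(-1) + (-0.274885)(-577) = 157.65 m.
1° of latitude spans 111300 m; at latitude φ, 1° of longitude spans that × cos φ = 43930.6 m, so Δλ = 157.65 / 43930.6 × 3600 = 12.919″.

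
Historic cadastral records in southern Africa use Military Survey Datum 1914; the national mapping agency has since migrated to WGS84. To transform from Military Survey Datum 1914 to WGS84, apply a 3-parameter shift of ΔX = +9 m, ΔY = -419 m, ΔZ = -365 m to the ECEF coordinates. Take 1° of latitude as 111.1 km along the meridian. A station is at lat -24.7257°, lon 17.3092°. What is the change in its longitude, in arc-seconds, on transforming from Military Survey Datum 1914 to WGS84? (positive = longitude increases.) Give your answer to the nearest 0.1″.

Δλ = -14.4″

sin φ = -0.418275, cos φ = 0.908321, sin λ = 0.297528, cos λ = 0.954713.
East component: ΔE = −sin λ·ΔX + cos λ·ΔY = −(0.297528)(9) + (0.954713)(-419) = -402.70 m.
1° of latitude spans 111100 m; at latitude φ, 1° of longitude spans that × cos φ = 100914.4 m, so Δλ = -402.70 / 100914.4 × 3600 = -14.366″.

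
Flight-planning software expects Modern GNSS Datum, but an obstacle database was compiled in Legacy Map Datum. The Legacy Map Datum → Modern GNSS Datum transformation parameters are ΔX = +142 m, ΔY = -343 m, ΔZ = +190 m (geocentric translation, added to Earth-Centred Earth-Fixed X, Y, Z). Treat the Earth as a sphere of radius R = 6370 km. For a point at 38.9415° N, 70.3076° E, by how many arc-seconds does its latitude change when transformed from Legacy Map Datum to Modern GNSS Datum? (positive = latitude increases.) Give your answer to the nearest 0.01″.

Δφ = 10.38″

sin φ = 0.628527, cos φ = 0.777788, sin λ = 0.941515, cos λ = 0.336970.
North component: ΔN = −sin φ cos λ·ΔX − sin φ sin λ·ΔY + cos φ·ΔZ = −(0.628527)(0.336970)(142) − (0.628527)(0.941515)(-343) + (0.777788)(190) = 320.68 m.
1° of latitude spans πR/180 = 111177 m, so Δφ = 320.68 / 111177 × 3600 = 10.384″.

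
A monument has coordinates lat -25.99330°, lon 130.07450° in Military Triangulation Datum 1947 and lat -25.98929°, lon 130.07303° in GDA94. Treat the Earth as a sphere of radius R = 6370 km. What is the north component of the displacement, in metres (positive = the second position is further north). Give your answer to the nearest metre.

Δφ = -25.98929° − -25.99330° = +0.00401°; Δλ = 130.07303° − 130.07450° = -0.00147°.
1° along a meridian = πR/180 = 111177 m.
ΔN = Δφ × 111177 = 445.8 m; ΔE = Δλ × 111177 × cos(-25.99330°) = -0.00147 × 111177 × 0.898845 = -146.9 m.

ΔN = 446 m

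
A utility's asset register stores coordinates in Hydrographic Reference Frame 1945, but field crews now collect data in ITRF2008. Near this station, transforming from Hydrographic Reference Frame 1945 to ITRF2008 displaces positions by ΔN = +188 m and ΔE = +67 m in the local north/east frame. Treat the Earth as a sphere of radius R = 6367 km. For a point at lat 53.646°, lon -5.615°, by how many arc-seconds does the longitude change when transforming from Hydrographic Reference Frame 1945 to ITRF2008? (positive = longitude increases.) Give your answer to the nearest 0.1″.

Δλ = 3.7″

At latitude 53.646°, cos φ = 0.592772.
One radian of longitude at latitude φ spans R cos φ, so Δλ = ΔE / (R cos φ) = 67.0 / (6367000 × 0.592772) = 1.7752e-05 rad = 3.662″.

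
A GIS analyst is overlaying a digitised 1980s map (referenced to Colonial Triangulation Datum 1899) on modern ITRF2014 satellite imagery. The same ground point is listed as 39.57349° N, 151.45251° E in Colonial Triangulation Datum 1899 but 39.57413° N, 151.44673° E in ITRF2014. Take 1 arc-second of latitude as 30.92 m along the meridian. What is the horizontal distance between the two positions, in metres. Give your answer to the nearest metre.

Δφ = 39.57413° − 39.57349° = +0.00064°; Δλ = 151.44673° − 151.45251° = -0.00578°.
1° of latitude = 3600 × 30.92 = 111312 m.
ΔN = Δφ × 111312 = 71.2 m; ΔE = Δλ × 111312 × cos(39.57349°) = -0.00578 × 111312 × 0.770808 = -495.9 m.
Distance = √(ΔE² + ΔN²) = √((-495.9)² + 71.2²) = 501.0 m.

501 m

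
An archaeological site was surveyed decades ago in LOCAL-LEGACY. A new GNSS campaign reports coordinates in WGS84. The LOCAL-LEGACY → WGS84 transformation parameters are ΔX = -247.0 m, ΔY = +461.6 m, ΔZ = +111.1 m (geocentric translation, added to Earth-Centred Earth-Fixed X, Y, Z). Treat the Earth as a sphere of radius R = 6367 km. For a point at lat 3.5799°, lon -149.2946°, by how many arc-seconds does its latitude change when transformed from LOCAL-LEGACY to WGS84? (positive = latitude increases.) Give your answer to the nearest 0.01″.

Δφ = 3.64″

sin φ = 0.062440, cos φ = 0.998049, sin λ = -0.510624, cos λ = -0.859804.
North component: ΔN = −sin φ cos λ·ΔX − sin φ sin λ·ΔY + cos φ·ΔZ = −(0.062440)(-0.859804)(-247.0) − (0.062440)(-0.510624)(461.6) + (0.998049)(111.1) = 112.34 m.
1° of latitude spans πR/180 = 111125 m, so Δφ = 112.34 / 111125 × 3600 = 3.639″.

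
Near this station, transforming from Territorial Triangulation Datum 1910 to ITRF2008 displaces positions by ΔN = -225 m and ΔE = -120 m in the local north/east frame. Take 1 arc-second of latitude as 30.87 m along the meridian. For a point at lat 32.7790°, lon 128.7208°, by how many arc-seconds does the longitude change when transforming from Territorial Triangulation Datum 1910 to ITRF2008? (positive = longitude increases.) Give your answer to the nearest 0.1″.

At latitude 32.7790°, cos φ = 0.840765.
1″ of longitude at this latitude = 30.87 × cos φ = 25.9544 m, so Δλ = -120.0 / 25.9544 = -4.623″.

Δλ = -4.6″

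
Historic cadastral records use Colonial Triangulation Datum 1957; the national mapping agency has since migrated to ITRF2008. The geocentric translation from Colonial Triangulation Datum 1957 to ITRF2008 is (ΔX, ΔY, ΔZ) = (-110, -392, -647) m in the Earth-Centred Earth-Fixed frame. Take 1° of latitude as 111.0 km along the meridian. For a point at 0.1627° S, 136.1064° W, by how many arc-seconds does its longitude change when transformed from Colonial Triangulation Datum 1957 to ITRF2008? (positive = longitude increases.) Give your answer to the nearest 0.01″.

sin φ = -0.002840, cos φ = 0.999996, sin λ = -0.693321, cos λ = -0.720629.
East component: ΔE = −sin λ·ΔX + cos λ·ΔY = −(-0.693321)(-110) + (-0.720629)(-392) = 206.22 m.
1° of latitude spans 111000 m; at latitude φ, 1° of longitude spans that × cos φ = 110999.6 m, so Δλ = 206.22 / 110999.6 × 3600 = 6.688″.

Δλ = 6.69″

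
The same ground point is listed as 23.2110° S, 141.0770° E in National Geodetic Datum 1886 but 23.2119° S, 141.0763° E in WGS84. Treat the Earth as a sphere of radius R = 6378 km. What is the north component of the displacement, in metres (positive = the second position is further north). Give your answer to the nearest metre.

ΔN = -100 m

Δφ = -23.2119° − -23.2110° = -0.0009°; Δλ = 141.0763° − 141.0770° = -0.0007°.
1° along a meridian = πR/180 = 111317 m.
ΔN = Δφ × 111317 = -100.2 m; ΔE = Δλ × 111317 × cos(-23.2110°) = -0.0007 × 111317 × 0.919060 = -71.6 m.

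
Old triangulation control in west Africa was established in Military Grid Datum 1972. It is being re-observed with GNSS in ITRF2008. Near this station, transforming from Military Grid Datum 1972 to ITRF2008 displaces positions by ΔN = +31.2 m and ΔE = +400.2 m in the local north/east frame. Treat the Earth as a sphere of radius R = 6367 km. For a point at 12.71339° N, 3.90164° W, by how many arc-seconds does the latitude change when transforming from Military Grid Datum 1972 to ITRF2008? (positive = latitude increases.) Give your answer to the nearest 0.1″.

Δφ = 1.0″

On a sphere of radius R, 1 rad of latitude = R, so Δφ = ΔN / R = 31.2 / 6367000 = 4.9003e-06 rad = 1.011″.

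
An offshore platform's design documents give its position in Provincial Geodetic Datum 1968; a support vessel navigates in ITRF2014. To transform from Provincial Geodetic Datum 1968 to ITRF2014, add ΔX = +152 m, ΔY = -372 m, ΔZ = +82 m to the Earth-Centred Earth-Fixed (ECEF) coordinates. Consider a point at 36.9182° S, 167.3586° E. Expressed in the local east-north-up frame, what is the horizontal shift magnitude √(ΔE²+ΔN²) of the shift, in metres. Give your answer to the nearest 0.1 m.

The local east axis at (φ, λ) is (−sin λ, cos λ, 0), so ΔE = −sin(167.3586°)·152 + cos(167.3586°)·(-372) = 329.72 m.
The local north axis is (−sin φ cos λ, −sin φ sin λ, cos φ), giving ΔN = -89.089 − 48.902 + 65.558 = -72.43 m.
Horizontal magnitude = √(ΔE² + ΔN²) = √(329.72² + (-72.43)²) = 337.58 m.

337.6 m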